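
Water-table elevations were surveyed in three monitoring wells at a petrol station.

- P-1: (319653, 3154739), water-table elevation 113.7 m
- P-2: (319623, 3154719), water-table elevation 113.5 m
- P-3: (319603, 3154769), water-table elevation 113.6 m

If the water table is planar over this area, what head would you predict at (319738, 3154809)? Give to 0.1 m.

Taking P-1 as reference: P-2−P-1 = (-30, -20, -0.2); P-3−P-1 = (-50, 30, -0.1).
Determinant of the coordinate differences = (-30)·30 − (-50)·(-20) = -1900.
∂h/∂x = [(-0.2)·30 − (-0.1)·(-20)] / -1900 = +0.004211
∂h/∂y = [(-30)·(-0.1) − (-50)·(-0.2)] / -1900 = +0.003684
h(319738, 3154809) = 113.7 + (+0.004211)·(85) + (+0.003684)·(70) = 113.7 +0.358 +0.258 = 114.316 m.

114.3 m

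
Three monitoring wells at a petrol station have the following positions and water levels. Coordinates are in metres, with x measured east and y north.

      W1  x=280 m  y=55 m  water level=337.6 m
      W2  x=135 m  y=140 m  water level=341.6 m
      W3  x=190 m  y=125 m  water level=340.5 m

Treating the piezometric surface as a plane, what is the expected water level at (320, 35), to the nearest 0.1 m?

336.6 m

Differences from W1: to W2 (Δx, Δy, Δh) = (-145, 85, +4.0); to W3 = (-90, 70, +2.9).
Determinant of the coordinate differences = (-145)·70 − (-90)·85 = -2500.
∂h/∂x = [(+4.0)·70 − (+2.9)·85] / -2500 = -0.01340
∂h/∂y = [(-145)·(+2.9) − (-90)·(+4.0)] / -2500 = +0.02420
h(320, 35) = 337.6 + (-0.01340)·(40) + (+0.02420)·(-20) = 337.6 -0.536 -0.484 = 336.580 m.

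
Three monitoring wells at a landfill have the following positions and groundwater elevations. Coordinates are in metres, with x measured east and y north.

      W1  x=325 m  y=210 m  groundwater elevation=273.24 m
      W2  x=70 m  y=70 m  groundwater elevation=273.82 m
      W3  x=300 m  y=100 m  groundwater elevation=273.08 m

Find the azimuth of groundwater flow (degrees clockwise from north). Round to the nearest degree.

123°

Three-point gradient (reference W1): Δ to W2 = (-255, -140, +0.58), Δ to W3 = (-25, -110, -0.16).
∂h/∂x = -0.003511, ∂h/∂y = +0.002253 (det = 24550).
Flow direction (−∇h) has components (+0.003511 E, -0.002253 N).
Azimuth = atan2(E, N) = atan2(+0.003511, -0.002253) = 122.7° ≈ 123°.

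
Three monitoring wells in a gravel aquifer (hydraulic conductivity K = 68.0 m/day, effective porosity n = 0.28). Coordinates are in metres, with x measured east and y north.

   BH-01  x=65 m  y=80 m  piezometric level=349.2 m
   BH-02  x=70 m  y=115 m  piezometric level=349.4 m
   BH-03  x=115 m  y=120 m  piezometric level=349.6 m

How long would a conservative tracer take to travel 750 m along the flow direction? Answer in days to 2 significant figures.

480 days

With h = a·x + b·y + c and BH-01 as origin, the differences give:
  5·a + 35·b = +0.2
  50·a + 40·b = +0.4
Eliminate b (×40 and ×35, subtract): -1550·a = -6.00 → a = ∂h/∂x = +0.003871
Back-substitute: b = ∂h/∂y = +0.005161.
|∇h| = √(0.003871² + 0.005161²) = 0.006451
Seepage velocity v = K·i/n = 68.0 × 0.006451 / 0.28 = 1.567 m/day.
t = 750 / 1.567 = 478.6 days.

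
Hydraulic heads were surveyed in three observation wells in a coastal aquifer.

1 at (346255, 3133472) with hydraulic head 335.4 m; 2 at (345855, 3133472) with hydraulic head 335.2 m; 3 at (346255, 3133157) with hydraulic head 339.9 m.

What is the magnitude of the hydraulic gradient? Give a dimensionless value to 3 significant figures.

∂h/∂x = (335.2 − 335.4) / (345855 − 346255) = +0.0005000
∂h/∂y = (339.9 − 335.4) / (3133157 − 3133472) = -0.01429
|∇h| = √(0.0005000² + -0.01429²) = 0.0143

0.0143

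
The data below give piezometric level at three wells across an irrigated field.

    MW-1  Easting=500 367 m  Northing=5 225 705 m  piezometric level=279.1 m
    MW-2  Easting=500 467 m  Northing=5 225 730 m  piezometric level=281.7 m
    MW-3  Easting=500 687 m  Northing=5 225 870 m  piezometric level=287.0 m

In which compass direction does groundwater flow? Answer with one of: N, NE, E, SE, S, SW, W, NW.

W

Differences from MW-1: to MW-2 (Δx, Δy, Δh) = (100, 25, +2.6); to MW-3 = (320, 165, +7.9).
Determinant of the coordinate differences = 100·165 − 320·25 = 8500.
∂h/∂x = [(+2.6)·165 − (+7.9)·25] / 8500 = +0.02724
∂h/∂y = [100·(+7.9) − 320·(+2.6)] / 8500 = -0.004941
Flow = −∇h = (-0.02724 east, +0.004941 north), which points west.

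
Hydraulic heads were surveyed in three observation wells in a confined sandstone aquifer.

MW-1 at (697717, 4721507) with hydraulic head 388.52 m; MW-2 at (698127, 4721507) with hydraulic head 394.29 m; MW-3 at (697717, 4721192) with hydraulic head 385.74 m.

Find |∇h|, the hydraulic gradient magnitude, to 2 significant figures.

0.017

∂h/∂x = (394.29 − 388.52) / (698127 − 697717) = +0.01407
∂h/∂y = (385.74 − 388.52) / (4721192 − 4721507) = +0.008825
|∇h| = √(0.01407² + 0.008825²) = 0.01661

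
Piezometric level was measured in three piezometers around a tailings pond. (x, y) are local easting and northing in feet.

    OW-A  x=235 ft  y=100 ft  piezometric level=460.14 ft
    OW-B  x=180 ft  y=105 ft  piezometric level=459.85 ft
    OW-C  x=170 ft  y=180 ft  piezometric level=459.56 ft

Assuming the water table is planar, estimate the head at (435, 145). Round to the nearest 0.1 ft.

461.0 ft

Taking OW-A as reference: OW-B−OW-A = (-55, 5, -0.29); OW-C−OW-A = (-65, 80, -0.58).
Determinant of the coordinate differences = (-55)·80 − (-65)·5 = -4075.
∂h/∂x = [(-0.29)·80 − (-0.58)·5] / -4075 = +0.004982
∂h/∂y = [(-55)·(-0.58) − (-65)·(-0.29)] / -4075 = -0.003202
h(435, 145) = 460.14 + (+0.004982)·(200) + (-0.003202)·(45) = 460.14 +0.996 -0.144 = 460.992 ft.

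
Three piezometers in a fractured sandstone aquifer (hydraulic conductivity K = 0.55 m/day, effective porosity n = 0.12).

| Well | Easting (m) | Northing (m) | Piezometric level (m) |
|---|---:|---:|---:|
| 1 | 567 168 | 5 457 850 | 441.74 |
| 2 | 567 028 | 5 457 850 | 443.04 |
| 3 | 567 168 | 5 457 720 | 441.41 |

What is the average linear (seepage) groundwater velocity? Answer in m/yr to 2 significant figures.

16 m/yr

∂h/∂x = (443.04 − 441.74) / (567028 − 567168) = -0.009286
∂h/∂y = (441.41 − 441.74) / (5457720 − 5457850) = +0.002538
|∇h| = √(-0.009286² + 0.002538²) = 0.009627
Seepage velocity v = K·i/n = 0.55 × 0.009627 / 0.12 = 0.04412 m/day = 16.11 m/yr.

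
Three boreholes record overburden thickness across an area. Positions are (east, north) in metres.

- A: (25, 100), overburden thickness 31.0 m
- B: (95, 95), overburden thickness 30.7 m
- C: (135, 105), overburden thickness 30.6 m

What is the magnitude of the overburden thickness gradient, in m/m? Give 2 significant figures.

0.0068 m/m

Differences from A: to B (Δx, Δy, Δh) = (70, -5, -0.3); to C = (110, 5, -0.4).
Determinant of the coordinate differences = 70·5 − 110·(-5) = 900.
∂d/∂x = [(-0.3)·5 − (-0.4)·(-5)] / 900 = -0.003889
∂d/∂y = [70·(-0.4) − 110·(-0.3)] / 900 = +0.005556
|∇f| = √(-0.003889² + 0.005556²) = 0.006782 m/m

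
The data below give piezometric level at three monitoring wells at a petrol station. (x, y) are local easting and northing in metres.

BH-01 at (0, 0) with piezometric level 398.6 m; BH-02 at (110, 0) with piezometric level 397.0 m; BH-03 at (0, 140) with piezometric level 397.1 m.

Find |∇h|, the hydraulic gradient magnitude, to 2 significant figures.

0.018

∂h/∂x = (397.0 − 398.6) / (110 − 0) = -0.01455
∂h/∂y = (397.1 − 398.6) / (140 − 0) = -0.01071
|∇h| = √(-0.01455² + -0.01071²) = 0.01807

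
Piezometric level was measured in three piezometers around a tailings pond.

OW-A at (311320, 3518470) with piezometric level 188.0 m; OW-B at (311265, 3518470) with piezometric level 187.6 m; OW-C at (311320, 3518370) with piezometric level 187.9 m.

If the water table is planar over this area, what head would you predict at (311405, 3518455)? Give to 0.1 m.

188.6 m

∂h/∂x = (187.6 − 188.0) / (311265 − 311320) = +0.007273
∂h/∂y = (187.9 − 188.0) / (3518370 − 3518470) = +0.0010000
h(311405, 3518455) = 188.0 + (+0.007273)·(85) + (+0.0010000)·(-15) = 188.0 +0.618 -0.015 = 188.603 m.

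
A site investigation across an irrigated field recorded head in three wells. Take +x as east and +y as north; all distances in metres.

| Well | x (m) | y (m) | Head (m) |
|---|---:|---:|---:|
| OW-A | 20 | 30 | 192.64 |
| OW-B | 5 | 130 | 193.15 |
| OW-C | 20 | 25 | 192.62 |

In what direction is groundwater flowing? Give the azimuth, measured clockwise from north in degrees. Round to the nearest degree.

119°

Taking OW-A as reference: OW-B−OW-A = (-15, 100, +0.51); OW-C−OW-A = (0, -5, -0.02).
Determinant of the coordinate differences = (-15)·(-5) − 0·100 = 75.
∂h/∂x = [(+0.51)·(-5) − (-0.02)·100] / 75 = -0.007333
∂h/∂y = [(-15)·(-0.02) − 0·(+0.51)] / 75 = +0.004000
Flow direction (−∇h) has components (+0.007333 E, -0.004000 N).
Azimuth = atan2(E, N) = atan2(+0.007333, -0.004000) = 118.6° ≈ 119°.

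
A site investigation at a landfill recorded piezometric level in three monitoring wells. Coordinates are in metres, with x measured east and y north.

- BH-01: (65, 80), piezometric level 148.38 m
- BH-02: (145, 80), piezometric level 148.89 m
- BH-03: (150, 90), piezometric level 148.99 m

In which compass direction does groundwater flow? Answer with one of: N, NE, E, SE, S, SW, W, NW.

SW

Taking BH-01 as reference: BH-02−BH-01 = (80, 0, +0.51); BH-03−BH-01 = (85, 10, +0.61).
Determinant of the coordinate differences = 80·10 − 85·0 = 800.
∂h/∂x = [(+0.51)·10 − (+0.61)·0] / 800 = +0.006375
∂h/∂y = [80·(+0.61) − 85·(+0.51)] / 800 = +0.006813
Flow = −∇h = (-0.006375 east, -0.006813 north), which points southwest.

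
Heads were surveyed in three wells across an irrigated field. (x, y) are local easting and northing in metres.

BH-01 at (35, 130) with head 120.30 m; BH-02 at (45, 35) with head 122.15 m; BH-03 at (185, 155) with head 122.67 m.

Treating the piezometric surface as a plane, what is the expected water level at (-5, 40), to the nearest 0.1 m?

121.1 m

Taking BH-01 as reference: BH-02−BH-01 = (10, -95, +1.85); BH-03−BH-01 = (150, 25, +2.37).
Solve a·Δx + b·Δy = Δh: det = 10·25 − 150·(-95) = 14500.
∂h/∂x = [(+1.85)·25 − (+2.37)·(-95)] / 14500 = +0.01872
∂h/∂y = [10·(+2.37) − 150·(+1.85)] / 14500 = -0.01750
h(-5, 40) = 120.30 + (+0.01872)·(-40) + (-0.01750)·(-90) = 120.30 -0.749 +1.575 = 121.127 m.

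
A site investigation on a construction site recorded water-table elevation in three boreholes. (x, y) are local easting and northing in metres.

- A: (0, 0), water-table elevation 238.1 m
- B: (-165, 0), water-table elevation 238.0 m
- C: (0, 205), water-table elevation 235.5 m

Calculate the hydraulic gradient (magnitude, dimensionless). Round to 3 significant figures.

∂h/∂x = (238.0 − 238.1) / (-165 − 0) = +0.0006061
∂h/∂y = (235.5 − 238.1) / (205 − 0) = -0.01268
|∇h| = √(0.0006061² + -0.01268²) = 0.01269

0.0127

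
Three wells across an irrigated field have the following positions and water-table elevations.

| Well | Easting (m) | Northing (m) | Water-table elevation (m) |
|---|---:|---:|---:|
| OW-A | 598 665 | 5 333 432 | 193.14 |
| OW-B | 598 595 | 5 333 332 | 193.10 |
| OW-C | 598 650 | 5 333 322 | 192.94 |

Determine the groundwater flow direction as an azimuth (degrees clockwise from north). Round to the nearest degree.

Taking OW-A as reference: OW-B−OW-A = (-70, -100, -0.04); OW-C−OW-A = (-15, -110, -0.20).
Solve a·Δx + b·Δy = Δh: det = (-70)·(-110) − (-15)·(-100) = 6200.
∂h/∂x = [(-0.04)·(-110) − (-0.20)·(-100)] / 6200 = -0.002516
∂h/∂y = [(-70)·(-0.20) − (-15)·(-0.04)] / 6200 = +0.002161
Flow direction (−∇h) has components (+0.002516 E, -0.002161 N).
Azimuth = atan2(E, N) = atan2(+0.002516, -0.002161) = 130.7° ≈ 131°.

131°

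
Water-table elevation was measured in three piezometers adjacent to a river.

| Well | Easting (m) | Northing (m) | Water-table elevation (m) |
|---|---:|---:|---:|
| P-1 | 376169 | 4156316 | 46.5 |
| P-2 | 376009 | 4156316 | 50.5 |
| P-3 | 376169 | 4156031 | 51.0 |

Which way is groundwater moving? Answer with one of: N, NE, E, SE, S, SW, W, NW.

NE

∂h/∂x = (50.5 − 46.5) / (376009 − 376169) = -0.02500
∂h/∂y = (51.0 − 46.5) / (4156031 − 4156316) = -0.01579
Flow = −∇h = (+0.02500 east, +0.01579 north), which points northeast.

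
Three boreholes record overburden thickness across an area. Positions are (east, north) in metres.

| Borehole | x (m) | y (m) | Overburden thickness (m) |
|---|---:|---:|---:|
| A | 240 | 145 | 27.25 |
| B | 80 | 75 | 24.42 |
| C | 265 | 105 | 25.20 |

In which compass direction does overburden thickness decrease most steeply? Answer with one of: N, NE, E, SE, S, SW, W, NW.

S

Taking A as reference: B−A = (-160, -70, -2.83); C−A = (25, -40, -2.05).
Solve a·Δx + b·Δy = Δd: det = (-160)·(-40) − 25·(-70) = 8150.
∂d/∂x = [(-2.83)·(-40) − (-2.05)·(-70)] / 8150 = -0.003718
∂d/∂y = [(-160)·(-2.05) − 25·(-2.83)] / 8150 = +0.04893
Steepest decrease is along −∇f = (+0.003718 E, -0.04893 N) → south.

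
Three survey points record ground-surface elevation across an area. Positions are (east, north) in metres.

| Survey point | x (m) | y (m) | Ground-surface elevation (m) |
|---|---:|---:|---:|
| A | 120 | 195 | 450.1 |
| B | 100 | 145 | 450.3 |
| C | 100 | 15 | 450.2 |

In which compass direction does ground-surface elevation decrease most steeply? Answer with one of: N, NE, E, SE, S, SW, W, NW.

Three-point gradient (reference A): Δ to B = (-20, -50, +0.2), Δ to C = (-20, -180, +0.1).
∂z/∂x = -0.01192, ∂z/∂y = +0.0007692 (det = 2600).
Steepest decrease is along −∇f = (+0.01192 E, -0.0007692 N) → east.

E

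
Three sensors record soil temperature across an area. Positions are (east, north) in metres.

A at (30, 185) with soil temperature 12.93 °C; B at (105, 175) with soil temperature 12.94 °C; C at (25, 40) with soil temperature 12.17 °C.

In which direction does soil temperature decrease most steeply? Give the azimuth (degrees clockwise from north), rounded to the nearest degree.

189°

Taking A as reference: B−A = (75, -10, +0.01); C−A = (-5, -145, -0.76).
Solve a·Δx + b·Δy = ΔT: det = 75·(-145) − (-5)·(-10) = -10925.
∂T/∂x = [(+0.01)·(-145) − (-0.76)·(-10)] / -10925 = +0.0008284
∂T/∂y = [75·(-0.76) − (-5)·(+0.01)] / -10925 = +0.005213
Steepest decrease is along −∇f: components (-0.0008284 E, -0.005213 N).
Azimuth = atan2(-0.0008284, -0.005213) = 189.0° ≈ 189°.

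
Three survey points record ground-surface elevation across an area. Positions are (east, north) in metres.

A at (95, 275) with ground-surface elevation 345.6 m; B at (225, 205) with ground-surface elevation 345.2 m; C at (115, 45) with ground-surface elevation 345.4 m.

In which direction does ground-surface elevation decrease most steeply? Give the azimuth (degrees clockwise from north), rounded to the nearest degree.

103°

Differences from A: to B (Δx, Δy, Δh) = (130, -70, -0.4); to C = (20, -230, -0.2).
Solve a·Δx + b·Δy = Δz: det = 130·(-230) − 20·(-70) = -28500.
∂z/∂x = [(-0.4)·(-230) − (-0.2)·(-70)] / -28500 = -0.002737
∂z/∂y = [130·(-0.2) − 20·(-0.4)] / -28500 = +0.0006316
Steepest decrease is along −∇f: components (+0.002737 E, -0.0006316 N).
Azimuth = atan2(+0.002737, -0.0006316) = 103.0° ≈ 103°.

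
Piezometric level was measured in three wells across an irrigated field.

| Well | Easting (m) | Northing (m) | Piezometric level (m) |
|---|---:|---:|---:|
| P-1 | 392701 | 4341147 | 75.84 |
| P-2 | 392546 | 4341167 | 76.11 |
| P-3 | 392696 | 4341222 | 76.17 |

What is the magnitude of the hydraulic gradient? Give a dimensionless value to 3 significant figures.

0.00448

Three-point gradient (reference P-1): Δ to P-2 = (-155, 20, +0.27), Δ to P-3 = (-5, 75, +0.33).
∂h/∂x = -0.001184, ∂h/∂y = +0.004321 (det = -11525).
|∇h| = √(-0.001184² + 0.004321²) = 0.00448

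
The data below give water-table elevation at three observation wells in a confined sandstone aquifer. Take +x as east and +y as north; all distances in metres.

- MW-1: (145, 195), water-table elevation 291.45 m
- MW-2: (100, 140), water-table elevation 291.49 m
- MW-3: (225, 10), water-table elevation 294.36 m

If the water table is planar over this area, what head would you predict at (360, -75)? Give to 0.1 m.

With h = a·x + b·y + c and MW-1 as origin, the differences give:
  (-45)·a + (-55)·b = +0.04
  80·a + (-185)·b = +2.91
Eliminate b (×(-185) and ×(-55), subtract): 12725·a = 152.650 → a = ∂h/∂x = +0.01200
Back-substitute: b = ∂h/∂y = -0.01054.
h(360, -75) = 291.45 + (+0.01200)·(215) + (-0.01054)·(-270) = 291.45 +2.579 +2.846 = 296.876 m.

296.9 m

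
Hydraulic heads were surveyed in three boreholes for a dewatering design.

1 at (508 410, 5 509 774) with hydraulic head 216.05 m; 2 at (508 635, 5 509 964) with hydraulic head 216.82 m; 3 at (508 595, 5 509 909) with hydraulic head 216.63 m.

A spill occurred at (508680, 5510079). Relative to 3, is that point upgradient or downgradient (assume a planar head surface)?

upgradient

Taking 1 as reference: 2−1 = (225, 190, +0.77); 3−1 = (185, 135, +0.58).
Solve a·Δx + b·Δy = Δh: det = 225·135 − 185·190 = -4775.
∂h/∂x = [(+0.77)·135 − (+0.58)·190] / -4775 = +0.001309
∂h/∂y = [225·(+0.58) − 185·(+0.77)] / -4775 = +0.002503
Head at (508680, 5510079) = 216.05 + (+0.001309)·(270) + (+0.002503)·(305) = 217.17 m.
That is higher than the 216.63 m at 3, so the point is upgradient.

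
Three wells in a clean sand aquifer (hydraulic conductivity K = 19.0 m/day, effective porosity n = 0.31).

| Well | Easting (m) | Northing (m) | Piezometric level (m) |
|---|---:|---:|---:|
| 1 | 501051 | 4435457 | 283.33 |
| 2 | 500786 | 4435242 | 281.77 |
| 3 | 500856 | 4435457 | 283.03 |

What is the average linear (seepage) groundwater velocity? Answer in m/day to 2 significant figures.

With h = a·x + b·y + c and 1 as origin, the differences give:
  (-265)·a + (-215)·b = -1.56
  (-195)·a + 0·b = -0.30
Eliminate b (×0 and ×(-215), subtract): -41925·a = -64.500 → a = ∂h/∂x = +0.001538
Back-substitute: b = ∂h/∂y = +0.005360.
|∇h| = √(0.001538² + 0.005360²) = 0.005576
Seepage velocity v = K·i/n = 19.0 × 0.005576 / 0.31 = 0.3418 m/day.

0.34 m/day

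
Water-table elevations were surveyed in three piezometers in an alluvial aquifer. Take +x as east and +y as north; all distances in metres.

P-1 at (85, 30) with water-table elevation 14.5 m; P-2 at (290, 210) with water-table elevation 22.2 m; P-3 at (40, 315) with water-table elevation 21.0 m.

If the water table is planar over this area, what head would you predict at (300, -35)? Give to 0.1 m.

Taking P-1 as reference: P-2−P-1 = (205, 180, +7.7); P-3−P-1 = (-45, 285, +6.5).
Determinant of the coordinate differences = 205·285 − (-45)·180 = 66525.
∂h/∂x = [(+7.7)·285 − (+6.5)·180] / 66525 = +0.01540
∂h/∂y = [205·(+6.5) − (-45)·(+7.7)] / 66525 = +0.02524
h(300, -35) = 14.5 + (+0.01540)·(215) + (+0.02524)·(-65) = 14.5 +3.311 -1.641 = 16.171 m.

16.2 m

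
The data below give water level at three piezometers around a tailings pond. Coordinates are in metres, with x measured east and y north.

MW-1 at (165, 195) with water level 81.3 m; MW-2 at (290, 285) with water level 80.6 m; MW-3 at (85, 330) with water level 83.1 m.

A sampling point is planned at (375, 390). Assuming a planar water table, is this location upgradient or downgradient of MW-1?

downgradient

Three-point gradient (reference MW-1): Δ to MW-2 = (125, 90, -0.7), Δ to MW-3 = (-80, 135, +1.8).
∂h/∂x = -0.01065, ∂h/∂y = +0.007020 (det = 24075).
Head at (375, 390) = 81.3 + (-0.01065)·(210) + (+0.007020)·(195) = 80.43 m.
That is lower than the 81.3 m at MW-1, so the point is downgradient.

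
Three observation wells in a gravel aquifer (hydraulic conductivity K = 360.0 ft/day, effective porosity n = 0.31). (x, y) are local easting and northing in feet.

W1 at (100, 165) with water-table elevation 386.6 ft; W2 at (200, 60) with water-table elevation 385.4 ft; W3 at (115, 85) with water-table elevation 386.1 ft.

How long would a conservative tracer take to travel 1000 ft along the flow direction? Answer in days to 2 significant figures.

Taking W1 as reference: W2−W1 = (100, -105, -1.2); W3−W1 = (15, -80, -0.5).
Solve a·Δx + b·Δy = Δh: det = 100·(-80) − 15·(-105) = -6425.
∂h/∂x = [(-1.2)·(-80) − (-0.5)·(-105)] / -6425 = -0.006770
∂h/∂y = [100·(-0.5) − 15·(-1.2)] / -6425 = +0.004981
|∇h| = √(-0.006770² + 0.004981²) = 0.008405
Seepage velocity v = K·i/n = 360.0 × 0.008405 / 0.31 = 9.761 ft/day.
t = 1000 / 9.761 = 102.4 days.

100 days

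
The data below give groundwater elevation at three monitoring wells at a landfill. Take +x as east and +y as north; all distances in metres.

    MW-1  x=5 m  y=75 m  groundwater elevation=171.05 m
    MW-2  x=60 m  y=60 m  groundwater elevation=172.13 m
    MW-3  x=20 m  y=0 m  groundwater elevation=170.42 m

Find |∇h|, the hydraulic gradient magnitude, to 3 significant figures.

Taking MW-1 as reference: MW-2−MW-1 = (55, -15, +1.08); MW-3−MW-1 = (15, -75, -0.63).
Determinant of the coordinate differences = 55·(-75) − 15·(-15) = -3900.
∂h/∂x = [(+1.08)·(-75) − (-0.63)·(-15)] / -3900 = +0.02319
∂h/∂y = [55·(-0.63) − 15·(+1.08)] / -3900 = +0.01304
|∇h| = √(0.02319² + 0.01304²) = 0.0266

0.0266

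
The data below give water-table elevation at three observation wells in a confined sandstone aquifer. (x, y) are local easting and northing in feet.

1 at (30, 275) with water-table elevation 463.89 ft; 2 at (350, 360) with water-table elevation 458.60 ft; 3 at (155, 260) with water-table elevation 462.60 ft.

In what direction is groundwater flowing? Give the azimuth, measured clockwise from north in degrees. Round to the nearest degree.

037°

Differences from 1: to 2 (Δx, Δy, Δh) = (320, 85, -5.29); to 3 = (125, -15, -1.29).
Solve a·Δx + b·Δy = Δh: det = 320·(-15) − 125·85 = -15425.
∂h/∂x = [(-5.29)·(-15) − (-1.29)·85] / -15425 = -0.01225
∂h/∂y = [320·(-1.29) − 125·(-5.29)] / -15425 = -0.01611
Flow direction (−∇h) has components (+0.01225 E, +0.01611 N).
Azimuth = atan2(E, N) = atan2(+0.01225, +0.01611) = 37.3° ≈ 037°.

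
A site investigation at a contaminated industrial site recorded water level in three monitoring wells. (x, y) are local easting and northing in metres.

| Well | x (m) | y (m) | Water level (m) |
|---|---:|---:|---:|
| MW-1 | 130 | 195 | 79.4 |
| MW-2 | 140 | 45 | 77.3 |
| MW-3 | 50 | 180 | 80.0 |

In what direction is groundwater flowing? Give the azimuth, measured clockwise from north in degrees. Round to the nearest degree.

With h = a·x + b·y + c and MW-1 as origin, the differences give:
  10·a + (-150)·b = -2.1
  (-80)·a + (-15)·b = +0.6
Eliminate b (×(-15) and ×(-150), subtract): -12150·a = 121.50 → a = ∂h/∂x = -0.010000
Back-substitute: b = ∂h/∂y = +0.01333.
Flow direction (−∇h) has components (+0.010000 E, -0.01333 N).
Azimuth = atan2(E, N) = atan2(+0.010000, -0.01333) = 143.1° ≈ 143°.

143°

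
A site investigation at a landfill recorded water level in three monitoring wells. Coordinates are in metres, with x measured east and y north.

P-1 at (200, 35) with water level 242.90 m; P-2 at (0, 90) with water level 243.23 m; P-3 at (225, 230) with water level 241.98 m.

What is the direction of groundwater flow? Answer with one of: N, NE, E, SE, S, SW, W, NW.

NE

Differences from P-1: to P-2 (Δx, Δy, Δh) = (-200, 55, +0.33); to P-3 = (25, 195, -0.92).
Solve a·Δx + b·Δy = Δh: det = (-200)·195 − 25·55 = -40375.
∂h/∂x = [(+0.33)·195 − (-0.92)·55] / -40375 = -0.002847
∂h/∂y = [(-200)·(-0.92) − 25·(+0.33)] / -40375 = -0.004353
Flow = −∇h = (+0.002847 east, +0.004353 north), which points northeast.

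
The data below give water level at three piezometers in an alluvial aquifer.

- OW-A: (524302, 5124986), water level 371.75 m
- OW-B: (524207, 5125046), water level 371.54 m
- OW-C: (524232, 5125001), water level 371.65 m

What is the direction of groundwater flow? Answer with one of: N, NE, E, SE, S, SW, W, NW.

NW

Differences from OW-A: to OW-B (Δx, Δy, Δh) = (-95, 60, -0.21); to OW-C = (-70, 15, -0.10).
Determinant of the coordinate differences = (-95)·15 − (-70)·60 = 2775.
∂h/∂x = [(-0.21)·15 − (-0.10)·60] / 2775 = +0.001027
∂h/∂y = [(-95)·(-0.10) − (-70)·(-0.21)] / 2775 = -0.001874
Flow = −∇h = (-0.001027 east, +0.001874 north), which points northwest.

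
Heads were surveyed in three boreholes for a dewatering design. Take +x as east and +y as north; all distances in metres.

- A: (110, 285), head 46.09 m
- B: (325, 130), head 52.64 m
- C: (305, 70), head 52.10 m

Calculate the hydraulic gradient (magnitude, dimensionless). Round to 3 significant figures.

0.0298

Differences from A: to B (Δx, Δy, Δh) = (215, -155, +6.55); to C = (195, -215, +6.01).
Determinant of the coordinate differences = 215·(-215) − 195·(-155) = -16000.
∂h/∂x = [(+6.55)·(-215) − (+6.01)·(-155)] / -16000 = +0.02979
∂h/∂y = [215·(+6.01) − 195·(+6.55)] / -16000 = -0.0009313
|∇h| = √(0.02979² + -0.0009313²) = 0.0298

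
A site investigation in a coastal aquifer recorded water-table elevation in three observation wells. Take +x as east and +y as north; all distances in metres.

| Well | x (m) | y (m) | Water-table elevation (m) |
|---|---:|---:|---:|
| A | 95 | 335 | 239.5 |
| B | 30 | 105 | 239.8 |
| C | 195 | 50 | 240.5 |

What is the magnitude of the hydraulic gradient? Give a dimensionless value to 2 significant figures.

Three-point gradient (reference A): Δ to B = (-65, -230, +0.3), Δ to C = (100, -285, +1.0).
∂h/∂x = +0.003480, ∂h/∂y = -0.002288 (det = 41525).
|∇h| = √(0.003480² + -0.002288²) = 0.004165

0.0042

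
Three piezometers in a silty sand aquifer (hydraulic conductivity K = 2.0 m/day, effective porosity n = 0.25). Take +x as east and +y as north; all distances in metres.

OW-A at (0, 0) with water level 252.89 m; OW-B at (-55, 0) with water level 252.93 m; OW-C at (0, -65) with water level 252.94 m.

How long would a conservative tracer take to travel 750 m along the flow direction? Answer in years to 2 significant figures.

∂h/∂x = (252.93 − 252.89) / (-55 − 0) = -0.0007273
∂h/∂y = (252.94 − 252.89) / (-65 − 0) = -0.0007692
|∇h| = √(-0.0007273² + -0.0007692²) = 0.001059
Seepage velocity v = K·i/n = 2.0 × 0.001059 / 0.25 = 0.008472 m/day.
t = 750 / 0.008472 = 8.853e+04 days = 242 years.

240 years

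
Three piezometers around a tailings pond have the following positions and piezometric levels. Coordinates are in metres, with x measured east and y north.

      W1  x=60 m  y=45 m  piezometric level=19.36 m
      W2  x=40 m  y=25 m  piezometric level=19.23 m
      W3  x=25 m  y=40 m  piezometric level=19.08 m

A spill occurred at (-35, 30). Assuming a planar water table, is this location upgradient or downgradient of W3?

downgradient

With h = a·x + b·y + c and W1 as origin, the differences give:
  (-20)·a + (-20)·b = -0.13
  (-35)·a + (-5)·b = -0.28
Eliminate b (×(-5) and ×(-20), subtract): -600·a = -4.950 → a = ∂h/∂x = +0.008250
Back-substitute: b = ∂h/∂y = -0.001750.
Head at (-35, 30) = 19.36 + (+0.008250)·(-95) + (-0.001750)·(-15) = 18.60 m.
That is lower than the 19.08 m at W3, so the point is downgradient.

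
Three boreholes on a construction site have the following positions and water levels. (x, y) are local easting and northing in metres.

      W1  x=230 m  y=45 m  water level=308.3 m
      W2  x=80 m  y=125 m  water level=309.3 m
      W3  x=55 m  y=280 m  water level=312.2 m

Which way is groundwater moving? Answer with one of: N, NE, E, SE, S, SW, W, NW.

S

Taking W1 as reference: W2−W1 = (-150, 80, +1.0); W3−W1 = (-175, 235, +3.9).
Solve a·Δx + b·Δy = Δh: det = (-150)·235 − (-175)·80 = -21250.
∂h/∂x = [(+1.0)·235 − (+3.9)·80] / -21250 = +0.003624
∂h/∂y = [(-150)·(+3.9) − (-175)·(+1.0)] / -21250 = +0.01929
Flow = −∇h = (-0.003624 east, -0.01929 north), which points south.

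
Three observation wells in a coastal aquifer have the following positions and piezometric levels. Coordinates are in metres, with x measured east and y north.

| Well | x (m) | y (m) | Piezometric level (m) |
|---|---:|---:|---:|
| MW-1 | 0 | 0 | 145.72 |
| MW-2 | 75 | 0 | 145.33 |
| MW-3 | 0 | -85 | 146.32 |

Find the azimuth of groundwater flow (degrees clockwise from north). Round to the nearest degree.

∂h/∂x = (145.33 − 145.72) / (75 − 0) = -0.005200
∂h/∂y = (146.32 − 145.72) / (-85 − 0) = -0.007059
Flow direction (−∇h) has components (+0.005200 E, +0.007059 N).
Azimuth = atan2(E, N) = atan2(+0.005200, +0.007059) = 36.4° ≈ 036°.

036°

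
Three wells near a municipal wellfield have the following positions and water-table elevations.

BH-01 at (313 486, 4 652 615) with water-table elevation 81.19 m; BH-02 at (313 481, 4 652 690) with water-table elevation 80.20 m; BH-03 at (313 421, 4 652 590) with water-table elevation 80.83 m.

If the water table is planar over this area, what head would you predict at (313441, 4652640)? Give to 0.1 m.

Three-point gradient (reference BH-01): Δ to BH-02 = (-5, 75, -0.99), Δ to BH-03 = (-65, -25, -0.36).
∂h/∂x = +0.01035, ∂h/∂y = -0.01251 (det = 5000).
h(313441, 4652640) = 81.19 + (+0.01035)·(-45) + (-0.01251)·(25) = 81.19 -0.466 -0.313 = 80.411 m.

80.4 m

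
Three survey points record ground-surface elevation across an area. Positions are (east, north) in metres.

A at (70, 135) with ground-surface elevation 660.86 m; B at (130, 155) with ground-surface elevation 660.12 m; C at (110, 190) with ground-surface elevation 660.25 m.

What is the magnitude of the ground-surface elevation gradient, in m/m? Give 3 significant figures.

0.0117 m/m

Three-point gradient (reference A): Δ to B = (60, 20, -0.74), Δ to C = (40, 55, -0.61).
∂z/∂x = -0.01140, ∂z/∂y = -0.002800 (det = 2500).
|∇f| = √(-0.01140² + -0.002800²) = 0.01174 m/m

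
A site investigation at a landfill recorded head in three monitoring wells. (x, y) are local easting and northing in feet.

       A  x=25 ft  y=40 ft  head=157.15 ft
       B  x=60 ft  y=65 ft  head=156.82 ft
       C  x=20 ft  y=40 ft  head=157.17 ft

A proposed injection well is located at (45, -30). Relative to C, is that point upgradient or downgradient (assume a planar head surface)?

With h = a·x + b·y + c and A as origin, the differences give:
  35·a + 25·b = -0.33
  (-5)·a + 0·b = +0.02
Eliminate b (×0 and ×25, subtract): 125·a = -0.500 → a = ∂h/∂x = -0.004000
Back-substitute: b = ∂h/∂y = -0.007600.
Head at (45, -30) = 157.15 + (-0.004000)·(20) + (-0.007600)·(-70) = 157.60 ft.
That is higher than the 157.17 ft at C, so the point is upgradient.

upgradient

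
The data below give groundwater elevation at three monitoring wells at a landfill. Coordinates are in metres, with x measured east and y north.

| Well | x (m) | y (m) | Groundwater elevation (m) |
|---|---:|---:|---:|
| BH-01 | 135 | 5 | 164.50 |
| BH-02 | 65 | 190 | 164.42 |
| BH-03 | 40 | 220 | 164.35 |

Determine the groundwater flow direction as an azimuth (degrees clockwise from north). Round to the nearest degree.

Differences from BH-01: to BH-02 (Δx, Δy, Δh) = (-70, 185, -0.08); to BH-03 = (-95, 215, -0.15).
Solve a·Δx + b·Δy = Δh: det = (-70)·215 − (-95)·185 = 2525.
∂h/∂x = [(-0.08)·215 − (-0.15)·185] / 2525 = +0.004178
∂h/∂y = [(-70)·(-0.15) − (-95)·(-0.08)] / 2525 = +0.001149
Flow direction (−∇h) has components (-0.004178 E, -0.001149 N).
Azimuth = atan2(E, N) = atan2(-0.004178, -0.001149) = 254.6° ≈ 255°.

255°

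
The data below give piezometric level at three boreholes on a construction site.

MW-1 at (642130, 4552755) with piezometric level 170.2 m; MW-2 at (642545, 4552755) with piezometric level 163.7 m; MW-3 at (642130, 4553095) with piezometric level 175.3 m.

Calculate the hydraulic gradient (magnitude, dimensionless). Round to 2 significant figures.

0.022

∂h/∂x = (163.7 − 170.2) / (642545 − 642130) = -0.01566
∂h/∂y = (175.3 − 170.2) / (4553095 − 4552755) = +0.01500
|∇h| = √(-0.01566² + 0.01500²) = 0.02168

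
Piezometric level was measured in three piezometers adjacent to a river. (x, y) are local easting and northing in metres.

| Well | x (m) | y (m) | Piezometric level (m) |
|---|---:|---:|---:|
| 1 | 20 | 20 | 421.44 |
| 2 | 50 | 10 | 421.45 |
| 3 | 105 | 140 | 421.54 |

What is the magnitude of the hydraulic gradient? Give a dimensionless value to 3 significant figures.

With h = a·x + b·y + c and 1 as origin, the differences give:
  30·a + (-10)·b = +0.01
  85·a + 120·b = +0.10
Eliminate b (×120 and ×(-10), subtract): 4450·a = 2.200 → a = ∂h/∂x = +0.0004944
Back-substitute: b = ∂h/∂y = +0.0004831.
|∇h| = √(0.0004944² + 0.0004831²) = 0.0006912

0.000691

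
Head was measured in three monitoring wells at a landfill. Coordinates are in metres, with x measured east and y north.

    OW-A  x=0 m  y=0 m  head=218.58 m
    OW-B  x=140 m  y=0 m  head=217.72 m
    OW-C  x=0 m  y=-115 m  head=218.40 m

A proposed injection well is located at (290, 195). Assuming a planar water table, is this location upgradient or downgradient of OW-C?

∂h/∂x = (217.72 − 218.58) / (140 − 0) = -0.006143
∂h/∂y = (218.40 − 218.58) / (-115 − 0) = +0.001565
Head at (290, 195) = 218.58 + (-0.006143)·(290) + (+0.001565)·(195) = 217.10 m.
That is lower than the 218.40 m at OW-C, so the point is downgradient.

downgradient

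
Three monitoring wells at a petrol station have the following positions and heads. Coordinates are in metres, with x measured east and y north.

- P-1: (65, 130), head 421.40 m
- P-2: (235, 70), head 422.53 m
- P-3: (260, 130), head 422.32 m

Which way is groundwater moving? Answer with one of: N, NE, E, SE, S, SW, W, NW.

NW

With h = a·x + b·y + c and P-1 as origin, the differences give:
  170·a + (-60)·b = +1.13
  195·a + 0·b = +0.92
Eliminate b (×0 and ×(-60), subtract): 11700·a = 55.200 → a = ∂h/∂x = +0.004718
Back-substitute: b = ∂h/∂y = -0.005466.
Flow = −∇h = (-0.004718 east, +0.005466 north), which points northwest.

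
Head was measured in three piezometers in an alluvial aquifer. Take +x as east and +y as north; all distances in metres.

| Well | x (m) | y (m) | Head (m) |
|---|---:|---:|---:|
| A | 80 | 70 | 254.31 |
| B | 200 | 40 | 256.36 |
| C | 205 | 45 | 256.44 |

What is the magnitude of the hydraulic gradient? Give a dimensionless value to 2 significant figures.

Three-point gradient (reference A): Δ to B = (120, -30, +2.05), Δ to C = (125, -25, +2.13).
∂h/∂x = +0.01687, ∂h/∂y = -0.0008667 (det = 750).
|∇h| = √(0.01687² + -0.0008667²) = 0.01689

0.017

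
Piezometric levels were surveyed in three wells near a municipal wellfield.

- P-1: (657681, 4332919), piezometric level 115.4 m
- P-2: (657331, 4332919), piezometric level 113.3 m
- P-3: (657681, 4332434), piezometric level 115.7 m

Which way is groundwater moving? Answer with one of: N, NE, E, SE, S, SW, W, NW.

W

∂h/∂x = (113.3 − 115.4) / (657331 − 657681) = +0.006000
∂h/∂y = (115.7 − 115.4) / (4332434 − 4332919) = -0.0006186
Flow = −∇h = (-0.006000 east, +0.0006186 north), which points west.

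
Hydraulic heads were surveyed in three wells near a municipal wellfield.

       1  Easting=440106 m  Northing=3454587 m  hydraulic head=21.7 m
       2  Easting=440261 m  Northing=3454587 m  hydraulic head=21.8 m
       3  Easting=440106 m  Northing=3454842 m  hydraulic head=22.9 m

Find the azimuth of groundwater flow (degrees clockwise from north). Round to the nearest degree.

∂h/∂x = (21.8 − 21.7) / (440261 − 440106) = +0.0006452
∂h/∂y = (22.9 − 21.7) / (3454842 − 3454587) = +0.004706
Flow direction (−∇h) has components (-0.0006452 E, -0.004706 N).
Azimuth = atan2(E, N) = atan2(-0.0006452, -0.004706) = 187.8° ≈ 188°.

188°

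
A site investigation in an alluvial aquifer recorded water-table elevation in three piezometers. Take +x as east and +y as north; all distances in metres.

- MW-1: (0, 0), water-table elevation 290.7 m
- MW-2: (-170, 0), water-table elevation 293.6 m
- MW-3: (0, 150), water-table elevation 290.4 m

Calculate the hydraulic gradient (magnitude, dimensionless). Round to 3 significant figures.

0.0172

∂h/∂x = (293.6 − 290.7) / (-170 − 0) = -0.01706
∂h/∂y = (290.4 − 290.7) / (150 − 0) = -0.002000
|∇h| = √(-0.01706² + -0.002000²) = 0.01718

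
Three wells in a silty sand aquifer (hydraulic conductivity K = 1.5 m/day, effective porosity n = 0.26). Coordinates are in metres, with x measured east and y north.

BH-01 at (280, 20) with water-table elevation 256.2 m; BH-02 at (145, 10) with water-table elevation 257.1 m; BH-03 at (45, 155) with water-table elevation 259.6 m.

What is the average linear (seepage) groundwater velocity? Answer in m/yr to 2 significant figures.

30 m/yr

Differences from BH-01: to BH-02 (Δx, Δy, Δh) = (-135, -10, +0.9); to BH-03 = (-235, 135, +3.4).
Determinant of the coordinate differences = (-135)·135 − (-235)·(-10) = -20575.
∂h/∂x = [(+0.9)·135 − (+3.4)·(-10)] / -20575 = -0.007558
∂h/∂y = [(-135)·(+3.4) − (-235)·(+0.9)] / -20575 = +0.01203
|∇h| = √(-0.007558² + 0.01203²) = 0.01421
Seepage velocity v = K·i/n = 1.5 × 0.01421 / 0.26 = 0.08198 m/day = 29.94 m/yr.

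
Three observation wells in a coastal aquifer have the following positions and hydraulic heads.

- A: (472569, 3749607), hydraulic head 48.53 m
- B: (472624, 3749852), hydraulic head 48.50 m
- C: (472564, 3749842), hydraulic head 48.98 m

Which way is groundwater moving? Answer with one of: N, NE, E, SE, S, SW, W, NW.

E

With h = a·x + b·y + c and A as origin, the differences give:
  55·a + 245·b = -0.03
  (-5)·a + 235·b = +0.45
Eliminate b (×235 and ×245, subtract): 14150·a = -117.300 → a = ∂h/∂x = -0.008290
Back-substitute: b = ∂h/∂y = +0.001739.
Flow = −∇h = (+0.008290 east, -0.001739 north), which points east.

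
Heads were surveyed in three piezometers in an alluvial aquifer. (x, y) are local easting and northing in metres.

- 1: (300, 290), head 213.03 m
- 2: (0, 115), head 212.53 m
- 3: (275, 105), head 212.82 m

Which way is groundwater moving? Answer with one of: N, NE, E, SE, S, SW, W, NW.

Taking 1 as reference: 2−1 = (-300, -175, -0.50); 3−1 = (-25, -185, -0.21).
Solve a·Δx + b·Δy = Δh: det = (-300)·(-185) − (-25)·(-175) = 51125.
∂h/∂x = [(-0.50)·(-185) − (-0.21)·(-175)] / 51125 = +0.001090
∂h/∂y = [(-300)·(-0.21) − (-25)·(-0.50)] / 51125 = +0.0009878
Flow = −∇h = (-0.001090 east, -0.0009878 north), which points southwest.

SW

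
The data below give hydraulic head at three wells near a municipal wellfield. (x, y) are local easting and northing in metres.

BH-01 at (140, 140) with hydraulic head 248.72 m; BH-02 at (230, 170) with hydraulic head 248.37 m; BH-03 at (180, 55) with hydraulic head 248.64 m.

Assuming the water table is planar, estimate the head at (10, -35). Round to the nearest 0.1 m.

249.3 m

With h = a·x + b·y + c and BH-01 as origin, the differences give:
  90·a + 30·b = -0.35
  40·a + (-85)·b = -0.08
Eliminate b (×(-85) and ×30, subtract): -8850·a = 32.150 → a = ∂h/∂x = -0.003633
Back-substitute: b = ∂h/∂y = -0.0007684.
h(10, -35) = 248.72 + (-0.003633)·(-130) + (-0.0007684)·(-175) = 248.72 +0.472 +0.134 = 249.327 m.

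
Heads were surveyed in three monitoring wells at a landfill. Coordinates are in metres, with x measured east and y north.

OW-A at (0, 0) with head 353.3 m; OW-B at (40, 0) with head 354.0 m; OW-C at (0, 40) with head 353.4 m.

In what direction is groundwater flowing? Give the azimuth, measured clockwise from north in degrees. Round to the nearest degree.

∂h/∂x = (354.0 − 353.3) / (40 − 0) = +0.01750
∂h/∂y = (353.4 − 353.3) / (40 − 0) = +0.002500
Flow direction (−∇h) has components (-0.01750 E, -0.002500 N).
Azimuth = atan2(E, N) = atan2(-0.01750, -0.002500) = 261.9° ≈ 262°.

262°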